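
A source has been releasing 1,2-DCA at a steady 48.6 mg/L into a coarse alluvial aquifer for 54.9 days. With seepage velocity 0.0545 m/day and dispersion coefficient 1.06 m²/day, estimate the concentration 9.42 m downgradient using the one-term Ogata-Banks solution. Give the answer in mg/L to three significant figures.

For a continuous step input, C/C₀ ≈ ½·erfc((x−vt)/(2√(Dt))).
vt = 0.0545 × 54.9 = 2.99205 m and 2√(Dt) = 2√(1.06 × 54.9) = 15.26 m.
Argument (x−vt)/(2√(Dt)) = (9.42 − 2.99205)/15.26 = 0.4212; ½·erfc(0.4212) = 0.2757.
C = 48.6 × 0.2757 = 13.4 mg/L.

13.4 mg/L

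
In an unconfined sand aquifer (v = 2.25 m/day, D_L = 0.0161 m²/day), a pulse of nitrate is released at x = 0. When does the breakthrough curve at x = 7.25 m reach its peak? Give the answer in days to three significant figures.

For the 1D instantaneous-source solution, setting ∂C/∂t = 0 at fixed x gives v²t² + 2Dt − x² = 0, so t = (√(D² + v²x²) − D)/v².
√(D² + v²x²) = √(0.0161² + 2.25² × 7.25²) = 16.31; v² = 5.0625.
t = (16.31 − 0.0161)/5.0625 = 3.22 days (vs. the pure-advection estimate x/v = 3.22 d).

3.22 days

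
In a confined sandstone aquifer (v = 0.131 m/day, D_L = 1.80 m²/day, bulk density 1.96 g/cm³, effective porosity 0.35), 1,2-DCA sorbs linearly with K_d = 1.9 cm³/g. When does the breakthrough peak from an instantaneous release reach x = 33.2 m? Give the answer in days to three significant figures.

1970 days

Retardation factor R = 1 + ρ_b·K_d/n = 1 + 1.96 × 1.9/0.35 = 11.64.
Sorption retards both mechanisms: v_R = v/R = 0.01125 m/day, D_R = D/R = 0.1546 m²/day.
Peak time from v_R²t² + 2D_R t − x² = 0: t = (√(D_R² + v_R²x²) − D_R)/v_R².
√(D_R² + v_R²x²) = √(0.1546² + 0.01125² × 33.2²) = 0.4042; v_R² = 0.0001266.
t = (0.4042 − 0.1546)/0.0001266 = 1970 days.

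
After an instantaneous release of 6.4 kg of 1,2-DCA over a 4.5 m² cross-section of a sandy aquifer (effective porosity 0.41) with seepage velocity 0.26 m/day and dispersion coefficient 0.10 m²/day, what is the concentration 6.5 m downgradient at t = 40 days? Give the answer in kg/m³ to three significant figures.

0.189 kg/m³

For an instantaneous plane source, C(x,t) = M/(n_e·A·√(4πDt)) · exp(−(x−vt)²/(4Dt)), with n_e·A the pore (flow) area.
Plume center vt = 0.26 × 40 = 10.4 m, so the well at 6.5 m is 3.9 m upgradient of the peak.
√(4πDt) = 7.090 m, giving peak height M/(n_e·A·√(4πDt)) = 6.4/(0.41 × 4.5 × 7.090) = 0.4893 kg/m³.
(x−vt)²/(4Dt) = (-3.9)²/(4 × 0.10 × 40) = 0.9506; exp(−0.9506) = 0.3865.
C = 0.4893 × 0.3865 = 0.189 kg/m³.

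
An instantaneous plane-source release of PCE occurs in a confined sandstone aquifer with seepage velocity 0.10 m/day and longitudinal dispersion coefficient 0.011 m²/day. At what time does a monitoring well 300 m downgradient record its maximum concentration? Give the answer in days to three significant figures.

3000 days

For the 1D instantaneous-source solution, setting ∂C/∂t = 0 at fixed x gives v²t² + 2Dt − x² = 0, so t = (√(D² + v²x²) − D)/v².
√(D² + v²x²) = √(0.011² + 0.10² × 300²) = 30.00; v² = 0.01.
t = (30.00 − 0.011)/0.01 = 3000 days (vs. the pure-advection estimate x/v = 3000 d).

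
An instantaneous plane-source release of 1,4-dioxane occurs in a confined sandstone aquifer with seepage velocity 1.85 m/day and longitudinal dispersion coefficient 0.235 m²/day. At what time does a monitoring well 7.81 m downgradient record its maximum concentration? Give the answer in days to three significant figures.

For the 1D instantaneous-source solution, setting ∂C/∂t = 0 at fixed x gives v²t² + 2Dt − x² = 0, so t = (√(D² + v²x²) − D)/v².
√(D² + v²x²) = √(0.235² + 1.85² × 7.81²) = 14.45; v² = 3.4225.
t = (14.45 − 0.235)/3.4225 = 4.15 days (vs. the pure-advection estimate x/v = 4.22 d).

4.15 days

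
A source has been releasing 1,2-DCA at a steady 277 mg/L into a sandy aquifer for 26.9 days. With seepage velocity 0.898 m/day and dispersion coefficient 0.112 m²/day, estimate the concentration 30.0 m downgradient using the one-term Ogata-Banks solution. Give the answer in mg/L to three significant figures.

For a continuous step input, C/C₀ ≈ ½·erfc((x−vt)/(2√(Dt))).
vt = 0.898 × 26.9 = 24.1562 m and 2√(Dt) = 2√(0.112 × 26.9) = 3.471 m.
Argument (x−vt)/(2√(Dt)) = (30.0 − 24.1562)/3.471 = 1.684; ½·erfc(1.684) = 0.008620.
C = 277 × 0.008620 = 2.39 mg/L.

2.39 mg/L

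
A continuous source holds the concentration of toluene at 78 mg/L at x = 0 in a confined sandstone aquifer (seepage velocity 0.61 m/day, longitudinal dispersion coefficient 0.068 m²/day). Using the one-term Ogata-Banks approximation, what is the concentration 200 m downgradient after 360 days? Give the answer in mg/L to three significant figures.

77.8 mg/L

For a continuous step input, C/C₀ ≈ ½·erfc((x−vt)/(2√(Dt))).
vt = 0.61 × 360 = 219.6 m and 2√(Dt) = 2√(0.068 × 360) = 9.895 m.
Argument (x−vt)/(2√(Dt)) = (200 − 219.6)/9.895 = -1.981; ½·erfc(-1.981) = 0.9975.
C = 78 × 0.9975 = 77.8 mg/L.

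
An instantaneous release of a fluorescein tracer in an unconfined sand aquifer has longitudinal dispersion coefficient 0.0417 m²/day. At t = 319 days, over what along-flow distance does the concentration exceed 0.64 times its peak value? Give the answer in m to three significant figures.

The plume is Gaussian with σ = √(2Dt) = √(2 × 0.0417 × 319) = 5.158 m.
C/C_peak = exp(−Δx²/(2σ²)) = 0.64 ⇒ Δx = σ·√(−2 ln 0.64) = 5.158 × 0.9448 = 4.873 m.
Width = 2Δx = 9.75 m.

9.75 m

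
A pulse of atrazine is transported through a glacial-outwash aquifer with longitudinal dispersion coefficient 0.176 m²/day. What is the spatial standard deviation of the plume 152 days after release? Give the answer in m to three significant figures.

Dispersive spreading gives a Gaussian with σ² = 2Dt; advection only shifts the center.
σ = √(2 × 0.176 × 152) = 7.31 m.

7.31 m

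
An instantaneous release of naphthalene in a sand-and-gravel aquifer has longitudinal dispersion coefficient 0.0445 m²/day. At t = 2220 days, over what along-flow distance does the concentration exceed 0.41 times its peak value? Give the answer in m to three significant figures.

37.5 m

The plume is Gaussian with σ = √(2Dt) = √(2 × 0.0445 × 2220) = 14.06 m.
C/C_peak = exp(−Δx²/(2σ²)) = 0.41 ⇒ Δx = σ·√(−2 ln 0.41) = 14.06 × 1.335 = 18.77 m.
Width = 2Δx = 37.5 m.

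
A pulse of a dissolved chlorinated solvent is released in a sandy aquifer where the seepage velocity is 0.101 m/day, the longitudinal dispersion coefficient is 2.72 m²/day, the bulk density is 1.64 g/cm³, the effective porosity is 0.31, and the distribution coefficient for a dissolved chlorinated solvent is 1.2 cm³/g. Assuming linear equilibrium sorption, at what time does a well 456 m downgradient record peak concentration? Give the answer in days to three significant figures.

31300 days

Retardation factor R = 1 + ρ_b·K_d/n = 1 + 1.64 × 1.2/0.31 = 7.348.
Sorption retards both mechanisms: v_R = v/R = 0.01375 m/day, D_R = D/R = 0.3702 m²/day.
Peak time from v_R²t² + 2D_R t − x² = 0: t = (√(D_R² + v_R²x²) − D_R)/v_R².
√(D_R² + v_R²x²) = √(0.3702² + 0.01375² × 456²) = 6.281; v_R² = 0.0001891.
t = (6.281 − 0.3702)/0.0001891 = 31300 days.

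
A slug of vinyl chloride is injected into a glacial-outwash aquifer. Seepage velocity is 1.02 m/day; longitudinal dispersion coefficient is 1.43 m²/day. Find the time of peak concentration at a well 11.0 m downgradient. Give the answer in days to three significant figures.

9.50 days

For the 1D instantaneous-source solution, setting ∂C/∂t = 0 at fixed x gives v²t² + 2Dt − x² = 0, so t = (√(D² + v²x²) − D)/v².
√(D² + v²x²) = √(1.43² + 1.02² × 11.0²) = 11.31; v² = 1.0404.
t = (11.31 − 1.43)/1.0404 = 9.50 days (vs. the pure-advection estimate x/v = 10.8 d).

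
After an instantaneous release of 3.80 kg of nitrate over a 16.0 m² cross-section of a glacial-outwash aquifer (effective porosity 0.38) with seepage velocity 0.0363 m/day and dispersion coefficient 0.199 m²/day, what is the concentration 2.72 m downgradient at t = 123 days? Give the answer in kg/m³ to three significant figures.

0.0345 kg/m³

For an instantaneous plane source, C(x,t) = M/(n_e·A·√(4πDt)) · exp(−(x−vt)²/(4Dt)), with n_e·A the pore (flow) area.
Plume center vt = 0.0363 × 123 = 4.4649 m, so the well at 2.72 m is 1.7449 m upgradient of the peak.
√(4πDt) = 17.54 m, giving peak height M/(n_e·A·√(4πDt)) = 3.80/(0.38 × 16.0 × 17.54) = 0.03563 kg/m³.
(x−vt)²/(4Dt) = (-1.7449)²/(4 × 0.199 × 123) = 0.03110; exp(−0.03110) = 0.9694.
C = 0.03563 × 0.9694 = 0.0345 kg/m³.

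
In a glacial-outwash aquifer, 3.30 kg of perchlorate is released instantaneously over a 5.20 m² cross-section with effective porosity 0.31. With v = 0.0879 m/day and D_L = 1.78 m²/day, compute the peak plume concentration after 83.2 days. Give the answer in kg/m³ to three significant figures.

0.0475 kg/m³

The peak of an instantaneous 1D plume sits at x = vt; there the Gaussian factor is 1 and C_max = M/(n_e·A·√(4πDt)), where n_e·A is the pore area the mass is dissolved in.
√(4πDt) = √(4π × 1.78 × 83.2) = 43.14 m, so C_max = 3.30/(0.31 × 5.20 × 43.14) = 0.0475 kg/m³.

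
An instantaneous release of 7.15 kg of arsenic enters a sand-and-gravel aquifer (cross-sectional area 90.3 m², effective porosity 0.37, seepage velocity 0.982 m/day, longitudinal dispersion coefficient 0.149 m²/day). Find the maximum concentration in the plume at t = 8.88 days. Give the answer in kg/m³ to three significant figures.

0.0525 kg/m³

The peak of an instantaneous 1D plume sits at x = vt; there the Gaussian factor is 1 and C_max = M/(n_e·A·√(4πDt)), where n_e·A is the pore area the mass is dissolved in.
√(4πDt) = √(4π × 0.149 × 8.88) = 4.078 m, so C_max = 7.15/(0.37 × 90.3 × 4.078) = 0.0525 kg/m³.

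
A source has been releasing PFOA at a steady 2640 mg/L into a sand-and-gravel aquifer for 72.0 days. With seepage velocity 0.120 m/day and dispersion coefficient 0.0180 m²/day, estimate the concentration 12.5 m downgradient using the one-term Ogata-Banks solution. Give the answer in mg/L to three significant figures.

For a continuous step input, C/C₀ ≈ ½·erfc((x−vt)/(2√(Dt))).
vt = 0.120 × 72.0 = 8.64 m and 2√(Dt) = 2√(0.0180 × 72.0) = 2.277 m.
Argument (x−vt)/(2√(Dt)) = (12.5 − 8.64)/2.277 = 1.695; ½·erfc(1.695) = 0.008263.
C = 2640 × 0.008263 = 21.8 mg/L.

21.8 mg/L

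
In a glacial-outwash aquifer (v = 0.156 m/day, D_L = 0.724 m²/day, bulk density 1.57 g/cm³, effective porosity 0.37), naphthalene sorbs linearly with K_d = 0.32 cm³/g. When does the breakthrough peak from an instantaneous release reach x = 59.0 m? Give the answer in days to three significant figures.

824 days

Retardation factor R = 1 + ρ_b·K_d/n = 1 + 1.57 × 0.32/0.37 = 2.358.
Sorption retards both mechanisms: v_R = v/R = 0.06616 m/day, D_R = D/R = 0.3070 m²/day.
Peak time from v_R²t² + 2D_R t − x² = 0: t = (√(D_R² + v_R²x²) − D_R)/v_R².
√(D_R² + v_R²x²) = √(0.3070² + 0.06616² × 59.0²) = 3.915; v_R² = 0.004377.
t = (3.915 − 0.3070)/0.004377 = 824 days.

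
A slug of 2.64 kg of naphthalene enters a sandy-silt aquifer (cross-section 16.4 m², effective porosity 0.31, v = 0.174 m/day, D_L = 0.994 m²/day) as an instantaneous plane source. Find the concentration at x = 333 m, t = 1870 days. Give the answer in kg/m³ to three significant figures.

0.00337 kg/m³

For an instantaneous plane source, C(x,t) = M/(n_e·A·√(4πDt)) · exp(−(x−vt)²/(4Dt)), with n_e·A the pore (flow) area.
Plume center vt = 0.174 × 1870 = 325.38 m, so the well at 333 m is 7.62 m downgradient of the peak.
√(4πDt) = 152.8 m, giving peak height M/(n_e·A·√(4πDt)) = 2.64/(0.31 × 16.4 × 152.8) = 0.003398 kg/m³.
(x−vt)²/(4Dt) = (7.62)²/(4 × 0.994 × 1870) = 0.007809; exp(−0.007809) = 0.9922.
C = 0.003398 × 0.9922 = 0.00337 kg/m³.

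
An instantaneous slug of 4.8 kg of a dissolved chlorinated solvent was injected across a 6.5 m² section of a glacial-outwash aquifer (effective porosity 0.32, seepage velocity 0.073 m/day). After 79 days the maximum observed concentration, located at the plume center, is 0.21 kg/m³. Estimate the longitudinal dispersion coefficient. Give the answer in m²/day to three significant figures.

0.122 m²/day

At the plume center C_max = M/(n_e·A·√(4πDt)), so D = M²/(4πt·(n_e·A·C_max)²).
n_e·A·C_max = 0.32 × 6.5 × 0.21 = 0.4368 kg/m.
D = 4.8²/(4π × 79 × 0.4368²) = 0.122 m²/day.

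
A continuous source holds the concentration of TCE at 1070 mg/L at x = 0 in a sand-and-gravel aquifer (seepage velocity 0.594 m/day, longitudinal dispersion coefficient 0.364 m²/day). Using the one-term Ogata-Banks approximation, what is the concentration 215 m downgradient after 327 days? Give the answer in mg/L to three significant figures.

95.5 mg/L

For a continuous step input, C/C₀ ≈ ½·erfc((x−vt)/(2√(Dt))).
vt = 0.594 × 327 = 194.238 m and 2√(Dt) = 2√(0.364 × 327) = 21.82 m.
Argument (x−vt)/(2√(Dt)) = (215 − 194.238)/21.82 = 0.9515; ½·erfc(0.9515) = 0.08921.
C = 1070 × 0.08921 = 95.5 mg/L.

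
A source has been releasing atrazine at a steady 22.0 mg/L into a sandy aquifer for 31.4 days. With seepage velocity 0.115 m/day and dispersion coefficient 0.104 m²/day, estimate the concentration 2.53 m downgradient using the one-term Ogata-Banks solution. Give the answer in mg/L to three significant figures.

14.6 mg/L

For a continuous step input, C/C₀ ≈ ½·erfc((x−vt)/(2√(Dt))).
vt = 0.115 × 31.4 = 3.611 m and 2√(Dt) = 2√(0.104 × 31.4) = 3.614 m.
Argument (x−vt)/(2√(Dt)) = (2.53 − 3.611)/3.614 = -0.2991; ½·erfc(-0.2991) = 0.6638.
C = 22.0 × 0.6638 = 14.6 mg/L.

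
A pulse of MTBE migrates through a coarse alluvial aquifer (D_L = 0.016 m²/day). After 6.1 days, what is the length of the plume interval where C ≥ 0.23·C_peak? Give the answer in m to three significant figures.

1.51 m

The plume is Gaussian with σ = √(2Dt) = √(2 × 0.016 × 6.1) = 0.4418 m.
C/C_peak = exp(−Δx²/(2σ²)) = 0.23 ⇒ Δx = σ·√(−2 ln 0.23) = 0.4418 × 1.714 = 0.7572 m.
Width = 2Δx = 1.51 m.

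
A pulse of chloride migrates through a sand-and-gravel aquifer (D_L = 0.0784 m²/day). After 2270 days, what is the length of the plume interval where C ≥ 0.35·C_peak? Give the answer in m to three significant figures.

The plume is Gaussian with σ = √(2Dt) = √(2 × 0.0784 × 2270) = 18.87 m.
C/C_peak = exp(−Δx²/(2σ²)) = 0.35 ⇒ Δx = σ·√(−2 ln 0.35) = 18.87 × 1.449 = 27.34 m.
Width = 2Δx = 54.7 m.

54.7 m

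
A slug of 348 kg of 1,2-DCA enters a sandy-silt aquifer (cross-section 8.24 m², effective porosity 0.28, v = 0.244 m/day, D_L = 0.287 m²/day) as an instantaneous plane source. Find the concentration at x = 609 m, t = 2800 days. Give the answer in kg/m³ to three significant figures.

0.271 kg/m³

For an instantaneous plane source, C(x,t) = M/(n_e·A·√(4πDt)) · exp(−(x−vt)²/(4Dt)), with n_e·A the pore (flow) area.
Plume center vt = 0.244 × 2800 = 683.2 m, so the well at 609 m is 74.2 m upgradient of the peak.
√(4πDt) = 100.5 m, giving peak height M/(n_e·A·√(4πDt)) = 348/(0.28 × 8.24 × 100.5) = 1.501 kg/m³.
(x−vt)²/(4Dt) = (-74.2)²/(4 × 0.287 × 2800) = 1.713; exp(−1.713) = 0.1803.
C = 1.501 × 0.1803 = 0.271 kg/m³.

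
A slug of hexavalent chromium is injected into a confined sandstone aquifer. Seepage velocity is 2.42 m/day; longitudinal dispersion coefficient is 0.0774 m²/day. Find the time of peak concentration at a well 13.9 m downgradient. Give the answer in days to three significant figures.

For the 1D instantaneous-source solution, setting ∂C/∂t = 0 at fixed x gives v²t² + 2Dt − x² = 0, so t = (√(D² + v²x²) − D)/v².
√(D² + v²x²) = √(0.0774² + 2.42² × 13.9²) = 33.64; v² = 5.8564.
t = (33.64 − 0.0774)/5.8564 = 5.73 days (vs. the pure-advection estimate x/v = 5.74 d).

5.73 days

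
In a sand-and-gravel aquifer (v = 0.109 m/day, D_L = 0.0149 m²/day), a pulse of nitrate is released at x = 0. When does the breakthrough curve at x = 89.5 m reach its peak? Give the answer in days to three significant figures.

820 days

For the 1D instantaneous-source solution, setting ∂C/∂t = 0 at fixed x gives v²t² + 2Dt − x² = 0, so t = (√(D² + v²x²) − D)/v².
√(D² + v²x²) = √(0.0149² + 0.109² × 89.5²) = 9.756; v² = 0.011881.
t = (9.756 − 0.0149)/0.011881 = 820 days (vs. the pure-advection estimate x/v = 821 d).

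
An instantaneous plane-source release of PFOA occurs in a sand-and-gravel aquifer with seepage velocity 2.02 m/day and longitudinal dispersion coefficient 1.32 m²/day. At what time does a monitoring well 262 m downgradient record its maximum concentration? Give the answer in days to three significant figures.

For the 1D instantaneous-source solution, setting ∂C/∂t = 0 at fixed x gives v²t² + 2Dt − x² = 0, so t = (√(D² + v²x²) − D)/v².
√(D² + v²x²) = √(1.32² + 2.02² × 262²) = 529.2; v² = 4.0804.
t = (529.2 − 1.32)/4.0804 = 129 days (vs. the pure-advection estimate x/v = 130 d).

129 days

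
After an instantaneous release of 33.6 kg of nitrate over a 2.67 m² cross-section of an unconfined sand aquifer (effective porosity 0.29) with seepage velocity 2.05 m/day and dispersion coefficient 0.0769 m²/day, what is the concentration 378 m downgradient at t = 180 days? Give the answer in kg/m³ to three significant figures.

0.762 kg/m³

For an instantaneous plane source, C(x,t) = M/(n_e·A·√(4πDt)) · exp(−(x−vt)²/(4Dt)), with n_e·A the pore (flow) area.
Plume center vt = 2.05 × 180 = 369 m, so the well at 378 m is 9 m downgradient of the peak.
√(4πDt) = 13.19 m, giving peak height M/(n_e·A·√(4πDt)) = 33.6/(0.29 × 2.67 × 13.19) = 3.290 kg/m³.
(x−vt)²/(4Dt) = (9)²/(4 × 0.0769 × 180) = 1.463; exp(−1.463) = 0.2315.
C = 3.290 × 0.2315 = 0.762 kg/m³.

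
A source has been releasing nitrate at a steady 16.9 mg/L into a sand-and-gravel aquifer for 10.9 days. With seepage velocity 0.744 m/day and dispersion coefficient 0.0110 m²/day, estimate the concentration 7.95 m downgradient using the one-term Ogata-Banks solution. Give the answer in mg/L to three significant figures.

10.6 mg/L

For a continuous step input, C/C₀ ≈ ½·erfc((x−vt)/(2√(Dt))).
vt = 0.744 × 10.9 = 8.1096 m and 2√(Dt) = 2√(0.0110 × 10.9) = 0.6925 m.
Argument (x−vt)/(2√(Dt)) = (7.95 − 8.1096)/0.6925 = -0.2305; ½·erfc(-0.2305) = 0.6278.
C = 16.9 × 0.6278 = 10.6 mg/L.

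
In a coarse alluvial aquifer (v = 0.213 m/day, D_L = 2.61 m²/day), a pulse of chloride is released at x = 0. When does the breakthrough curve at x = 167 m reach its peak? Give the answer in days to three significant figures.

For the 1D instantaneous-source solution, setting ∂C/∂t = 0 at fixed x gives v²t² + 2Dt − x² = 0, so t = (√(D² + v²x²) − D)/v².
√(D² + v²x²) = √(2.61² + 0.213² × 167²) = 35.67; v² = 0.045369.
t = (35.67 − 2.61)/0.045369 = 729 days (vs. the pure-advection estimate x/v = 784 d).

729 days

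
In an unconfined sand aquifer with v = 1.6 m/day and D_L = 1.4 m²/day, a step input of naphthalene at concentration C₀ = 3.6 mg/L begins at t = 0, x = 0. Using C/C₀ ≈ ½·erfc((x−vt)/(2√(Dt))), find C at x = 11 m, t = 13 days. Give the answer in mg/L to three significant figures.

3.41 mg/L

For a continuous step input, C/C₀ ≈ ½·erfc((x−vt)/(2√(Dt))).
vt = 1.6 × 13 = 20.8 m and 2√(Dt) = 2√(1.4 × 13) = 8.532 m.
Argument (x−vt)/(2√(Dt)) = (11 − 20.8)/8.532 = -1.149; ½·erfc(-1.149) = 0.9479.
C = 3.6 × 0.9479 = 3.41 mg/L.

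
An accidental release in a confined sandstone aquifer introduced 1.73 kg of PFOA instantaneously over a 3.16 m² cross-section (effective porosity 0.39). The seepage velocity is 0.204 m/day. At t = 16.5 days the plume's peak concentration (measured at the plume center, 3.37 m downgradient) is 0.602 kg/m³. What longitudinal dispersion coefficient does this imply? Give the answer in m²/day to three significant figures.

0.0262 m²/day

At the plume center C_max = M/(n_e·A·√(4πDt)), so D = M²/(4πt·(n_e·A·C_max)²).
n_e·A·C_max = 0.39 × 3.16 × 0.602 = 0.7419 kg/m.
D = 1.73²/(4π × 16.5 × 0.7419²) = 0.0262 m²/day.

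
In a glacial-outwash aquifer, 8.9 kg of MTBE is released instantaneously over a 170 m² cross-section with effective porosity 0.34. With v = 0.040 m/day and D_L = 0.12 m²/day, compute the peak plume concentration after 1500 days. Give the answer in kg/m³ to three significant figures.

0.00324 kg/m³

The peak of an instantaneous 1D plume sits at x = vt; there the Gaussian factor is 1 and C_max = M/(n_e·A·√(4πDt)), where n_e·A is the pore area the mass is dissolved in.
√(4πDt) = √(4π × 0.12 × 1500) = 47.56 m, so C_max = 8.9/(0.34 × 170 × 47.56) = 0.00324 kg/m³.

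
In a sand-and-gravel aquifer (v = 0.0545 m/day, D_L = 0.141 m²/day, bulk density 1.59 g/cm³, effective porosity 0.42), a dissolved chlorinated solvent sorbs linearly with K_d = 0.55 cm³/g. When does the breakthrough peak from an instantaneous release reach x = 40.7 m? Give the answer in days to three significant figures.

2160 days

Retardation factor R = 1 + ρ_b·K_d/n = 1 + 1.59 × 0.55/0.42 = 3.082.
Sorption retards both mechanisms: v_R = v/R = 0.01768 m/day, D_R = D/R = 0.04575 m²/day.
Peak time from v_R²t² + 2D_R t − x² = 0: t = (√(D_R² + v_R²x²) − D_R)/v_R².
√(D_R² + v_R²x²) = √(0.04575² + 0.01768² × 40.7²) = 0.7210; v_R² = 0.0003126.
t = (0.7210 − 0.04575)/0.0003126 = 2160 days.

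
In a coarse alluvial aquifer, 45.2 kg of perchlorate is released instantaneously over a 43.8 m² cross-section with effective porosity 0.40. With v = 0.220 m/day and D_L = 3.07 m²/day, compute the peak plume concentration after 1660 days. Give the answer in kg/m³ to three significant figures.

The peak of an instantaneous 1D plume sits at x = vt; there the Gaussian factor is 1 and C_max = M/(n_e·A·√(4πDt)), where n_e·A is the pore area the mass is dissolved in.
√(4πDt) = √(4π × 3.07 × 1660) = 253.1 m, so C_max = 45.2/(0.40 × 43.8 × 253.1) = 0.0102 kg/m³.

0.0102 kg/m³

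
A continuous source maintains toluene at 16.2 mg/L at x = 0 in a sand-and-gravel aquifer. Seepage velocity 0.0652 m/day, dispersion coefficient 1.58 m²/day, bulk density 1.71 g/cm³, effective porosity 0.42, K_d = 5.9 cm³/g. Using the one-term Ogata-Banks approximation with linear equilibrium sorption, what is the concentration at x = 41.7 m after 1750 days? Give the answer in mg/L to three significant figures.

Retardation factor R = 1 + ρ_b·K_d/n = 1 + 1.71 × 5.9/0.42 = 25.02.
Sorption retards both mechanisms: v_R = v/R = 0.002606 m/day, D_R = D/R = 0.06315 m²/day.
v_R·t = 0.002606 × 1750 = 4.5605 m; 2√(D_R t) = 21.02 m; argument = (41.7 − 4.5605)/21.02 = 1.767.
C = C₀ × ½·erfc(1.767) = 16.2 × 0.006229 = 0.101 mg/L.

0.101 mg/L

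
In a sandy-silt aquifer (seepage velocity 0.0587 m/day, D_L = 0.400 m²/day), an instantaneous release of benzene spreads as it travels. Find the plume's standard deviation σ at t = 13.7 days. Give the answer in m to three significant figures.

3.31 m

Dispersive spreading gives a Gaussian with σ² = 2Dt; advection only shifts the center.
σ = √(2 × 0.400 × 13.7) = 3.31 m.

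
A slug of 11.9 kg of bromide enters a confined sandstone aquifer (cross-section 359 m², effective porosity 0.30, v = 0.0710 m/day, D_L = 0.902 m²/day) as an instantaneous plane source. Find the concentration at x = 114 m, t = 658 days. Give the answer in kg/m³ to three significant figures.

For an instantaneous plane source, C(x,t) = M/(n_e·A·√(4πDt)) · exp(−(x−vt)²/(4Dt)), with n_e·A the pore (flow) area.
Plume center vt = 0.0710 × 658 = 46.718 m, so the well at 114 m is 67.282 m downgradient of the peak.
√(4πDt) = 86.36 m, giving peak height M/(n_e·A·√(4πDt)) = 11.9/(0.30 × 359 × 86.36) = 0.001279 kg/m³.
(x−vt)²/(4Dt) = (67.282)²/(4 × 0.902 × 658) = 1.907; exp(−1.907) = 0.1485.
C = 0.001279 × 0.1485 = 0.000190 kg/m³.

0.000190 kg/m³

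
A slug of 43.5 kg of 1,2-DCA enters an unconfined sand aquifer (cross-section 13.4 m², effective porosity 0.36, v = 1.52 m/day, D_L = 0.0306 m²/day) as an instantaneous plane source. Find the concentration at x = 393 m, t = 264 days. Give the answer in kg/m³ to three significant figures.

For an instantaneous plane source, C(x,t) = M/(n_e·A·√(4πDt)) · exp(−(x−vt)²/(4Dt)), with n_e·A the pore (flow) area.
Plume center vt = 1.52 × 264 = 401.28 m, so the well at 393 m is 8.28 m upgradient of the peak.
√(4πDt) = 10.08 m, giving peak height M/(n_e·A·√(4πDt)) = 43.5/(0.36 × 13.4 × 10.08) = 0.8946 kg/m³.
(x−vt)²/(4Dt) = (-8.28)²/(4 × 0.0306 × 264) = 2.122; exp(−2.122) = 0.1198.
C = 0.8946 × 0.1198 = 0.107 kg/m³.

0.107 kg/m³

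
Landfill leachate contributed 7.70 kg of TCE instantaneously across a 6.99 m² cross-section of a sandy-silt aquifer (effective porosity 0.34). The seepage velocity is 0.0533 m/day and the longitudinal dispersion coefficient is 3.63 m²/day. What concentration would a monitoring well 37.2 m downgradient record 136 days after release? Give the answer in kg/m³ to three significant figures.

For an instantaneous plane source, C(x,t) = M/(n_e·A·√(4πDt)) · exp(−(x−vt)²/(4Dt)), with n_e·A the pore (flow) area.
Plume center vt = 0.0533 × 136 = 7.2488 m, so the well at 37.2 m is 29.9512 m downgradient of the peak.
√(4πDt) = 78.76 m, giving peak height M/(n_e·A·√(4πDt)) = 7.70/(0.34 × 6.99 × 78.76) = 0.04114 kg/m³.
(x−vt)²/(4Dt) = (29.9512)²/(4 × 3.63 × 136) = 0.4543; exp(−0.4543) = 0.6349.
C = 0.04114 × 0.6349 = 0.0261 kg/m³.

0.0261 kg/m³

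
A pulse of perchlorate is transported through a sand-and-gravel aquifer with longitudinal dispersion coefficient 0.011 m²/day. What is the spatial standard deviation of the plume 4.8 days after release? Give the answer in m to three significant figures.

Dispersive spreading gives a Gaussian with σ² = 2Dt; advection only shifts the center.
σ = √(2 × 0.011 × 4.8) = 0.325 m.

0.325 m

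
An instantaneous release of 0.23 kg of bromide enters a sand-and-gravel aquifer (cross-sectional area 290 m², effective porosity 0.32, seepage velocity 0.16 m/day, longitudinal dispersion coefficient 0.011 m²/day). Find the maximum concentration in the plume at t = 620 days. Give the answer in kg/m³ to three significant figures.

0.000268 kg/m³

The peak of an instantaneous 1D plume sits at x = vt; there the Gaussian factor is 1 and C_max = M/(n_e·A·√(4πDt)), where n_e·A is the pore area the mass is dissolved in.
√(4πDt) = √(4π × 0.011 × 620) = 9.258 m, so C_max = 0.23/(0.32 × 290 × 9.258) = 0.000268 kg/m³.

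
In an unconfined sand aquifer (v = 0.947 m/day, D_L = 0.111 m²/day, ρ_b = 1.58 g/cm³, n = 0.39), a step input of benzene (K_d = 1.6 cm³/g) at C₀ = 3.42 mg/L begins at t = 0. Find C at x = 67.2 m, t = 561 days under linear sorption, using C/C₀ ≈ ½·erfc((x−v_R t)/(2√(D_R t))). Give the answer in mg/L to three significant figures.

Retardation factor R = 1 + ρ_b·K_d/n = 1 + 1.58 × 1.6/0.39 = 7.482.
Sorption retards both mechanisms: v_R = v/R = 0.1266 m/day, D_R = D/R = 0.01484 m²/day.
v_R·t = 0.1266 × 561 = 71.0226 m; 2√(D_R t) = 5.771 m; argument = (67.2 − 71.0226)/5.771 = -0.6624.
C = C₀ × ½·erfc(-0.6624) = 3.42 × 0.8256 = 2.82 mg/L.

2.82 mg/L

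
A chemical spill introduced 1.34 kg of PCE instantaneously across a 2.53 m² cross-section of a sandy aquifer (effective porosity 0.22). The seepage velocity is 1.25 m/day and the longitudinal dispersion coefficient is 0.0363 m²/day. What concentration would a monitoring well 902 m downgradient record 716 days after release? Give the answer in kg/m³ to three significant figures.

For an instantaneous plane source, C(x,t) = M/(n_e·A·√(4πDt)) · exp(−(x−vt)²/(4Dt)), with n_e·A the pore (flow) area.
Plume center vt = 1.25 × 716 = 895 m, so the well at 902 m is 7 m downgradient of the peak.
√(4πDt) = 18.07 m, giving peak height M/(n_e·A·√(4πDt)) = 1.34/(0.22 × 2.53 × 18.07) = 0.1332 kg/m³.
(x−vt)²/(4Dt) = (7)²/(4 × 0.0363 × 716) = 0.4713; exp(−0.4713) = 0.6242.
C = 0.1332 × 0.6242 = 0.0831 kg/m³.

0.0831 kg/m³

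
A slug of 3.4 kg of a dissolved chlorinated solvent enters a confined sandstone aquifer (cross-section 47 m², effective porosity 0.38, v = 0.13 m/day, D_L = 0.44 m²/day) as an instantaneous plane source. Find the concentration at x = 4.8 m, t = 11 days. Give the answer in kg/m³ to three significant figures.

For an instantaneous plane source, C(x,t) = M/(n_e·A·√(4πDt)) · exp(−(x−vt)²/(4Dt)), with n_e·A the pore (flow) area.
Plume center vt = 0.13 × 11 = 1.43 m, so the well at 4.8 m is 3.37 m downgradient of the peak.
√(4πDt) = 7.799 m, giving peak height M/(n_e·A·√(4πDt)) = 3.4/(0.38 × 47 × 7.799) = 0.02441 kg/m³.
(x−vt)²/(4Dt) = (3.37)²/(4 × 0.44 × 11) = 0.5866; exp(−0.5866) = 0.5562.
C = 0.02441 × 0.5562 = 0.0136 kg/m³.

0.0136 kg/m³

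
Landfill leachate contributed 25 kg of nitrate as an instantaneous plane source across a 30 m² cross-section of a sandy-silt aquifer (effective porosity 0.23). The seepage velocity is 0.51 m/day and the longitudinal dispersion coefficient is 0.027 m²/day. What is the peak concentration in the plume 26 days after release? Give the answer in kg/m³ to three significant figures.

The peak of an instantaneous 1D plume sits at x = vt; there the Gaussian factor is 1 and C_max = M/(n_e·A·√(4πDt)), where n_e·A is the pore area the mass is dissolved in.
√(4πDt) = √(4π × 0.027 × 26) = 2.970 m, so C_max = 25/(0.23 × 30 × 2.970) = 1.22 kg/m³.

1.22 kg/m³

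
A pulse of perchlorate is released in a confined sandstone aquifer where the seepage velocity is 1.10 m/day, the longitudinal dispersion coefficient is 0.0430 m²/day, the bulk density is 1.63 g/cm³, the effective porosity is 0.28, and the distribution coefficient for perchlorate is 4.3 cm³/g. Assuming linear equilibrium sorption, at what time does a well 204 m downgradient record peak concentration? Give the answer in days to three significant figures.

4830 days

Retardation factor R = 1 + ρ_b·K_d/n = 1 + 1.63 × 4.3/0.28 = 26.03.
Sorption retards both mechanisms: v_R = v/R = 0.04226 m/day, D_R = D/R = 0.001652 m²/day.
Peak time from v_R²t² + 2D_R t − x² = 0: t = (√(D_R² + v_R²x²) − D_R)/v_R².
√(D_R² + v_R²x²) = √(0.001652² + 0.04226² × 204²) = 8.621; v_R² = 0.001786.
t = (8.621 − 0.001652)/0.001786 = 4830 days.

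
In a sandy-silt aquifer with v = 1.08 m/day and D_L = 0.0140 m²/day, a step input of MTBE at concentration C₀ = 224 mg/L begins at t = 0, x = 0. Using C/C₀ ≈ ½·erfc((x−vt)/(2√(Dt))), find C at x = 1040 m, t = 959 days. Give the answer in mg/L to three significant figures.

For a continuous step input, C/C₀ ≈ ½·erfc((x−vt)/(2√(Dt))).
vt = 1.08 × 959 = 1035.72 m and 2√(Dt) = 2√(0.0140 × 959) = 7.328 m.
Argument (x−vt)/(2√(Dt)) = (1040 − 1035.72)/7.328 = 0.5841; ½·erfc(0.5841) = 0.2044.
C = 224 × 0.2044 = 45.8 mg/L.

45.8 mg/L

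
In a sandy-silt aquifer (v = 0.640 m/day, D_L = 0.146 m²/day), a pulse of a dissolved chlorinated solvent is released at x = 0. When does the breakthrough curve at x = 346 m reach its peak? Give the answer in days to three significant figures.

For the 1D instantaneous-source solution, setting ∂C/∂t = 0 at fixed x gives v²t² + 2Dt − x² = 0, so t = (√(D² + v²x²) − D)/v².
√(D² + v²x²) = √(0.146² + 0.640² × 346²) = 221.4; v² = 0.4096.
t = (221.4 − 0.146)/0.4096 = 540 days (vs. the pure-advection estimate x/v = 541 d).

540 days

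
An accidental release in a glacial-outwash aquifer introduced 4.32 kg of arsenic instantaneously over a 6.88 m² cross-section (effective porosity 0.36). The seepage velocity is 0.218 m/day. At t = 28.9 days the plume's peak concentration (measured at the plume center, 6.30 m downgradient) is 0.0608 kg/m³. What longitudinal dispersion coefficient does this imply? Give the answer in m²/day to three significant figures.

At the plume center C_max = M/(n_e·A·√(4πDt)), so D = M²/(4πt·(n_e·A·C_max)²).
n_e·A·C_max = 0.36 × 6.88 × 0.0608 = 0.1506 kg/m.
D = 4.32²/(4π × 28.9 × 0.1506²) = 2.27 m²/day.

2.27 m²/day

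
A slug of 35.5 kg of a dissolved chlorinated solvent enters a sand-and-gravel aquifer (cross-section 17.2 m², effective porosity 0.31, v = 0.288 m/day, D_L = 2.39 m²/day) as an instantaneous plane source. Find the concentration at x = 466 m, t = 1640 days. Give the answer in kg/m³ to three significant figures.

0.0299 kg/m³

For an instantaneous plane source, C(x,t) = M/(n_e·A·√(4πDt)) · exp(−(x−vt)²/(4Dt)), with n_e·A the pore (flow) area.
Plume center vt = 0.288 × 1640 = 472.32 m, so the well at 466 m is 6.32 m upgradient of the peak.
√(4πDt) = 221.9 m, giving peak height M/(n_e·A·√(4πDt)) = 35.5/(0.31 × 17.2 × 221.9) = 0.03000 kg/m³.
(x−vt)²/(4Dt) = (-6.32)²/(4 × 2.39 × 1640) = 0.002548; exp(−0.002548) = 0.9975.
C = 0.03000 × 0.9975 = 0.0299 kg/m³.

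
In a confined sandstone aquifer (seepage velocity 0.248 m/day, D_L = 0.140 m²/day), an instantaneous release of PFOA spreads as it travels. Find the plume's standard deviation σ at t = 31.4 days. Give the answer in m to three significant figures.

2.97 m

Dispersive spreading gives a Gaussian with σ² = 2Dt; advection only shifts the center.
σ = √(2 × 0.140 × 31.4) = 2.97 m.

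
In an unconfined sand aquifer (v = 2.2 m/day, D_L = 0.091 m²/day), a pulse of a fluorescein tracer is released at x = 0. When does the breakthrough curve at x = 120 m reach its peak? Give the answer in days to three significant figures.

54.5 days

For the 1D instantaneous-source solution, setting ∂C/∂t = 0 at fixed x gives v²t² + 2Dt − x² = 0, so t = (√(D² + v²x²) − D)/v².
√(D² + v²x²) = √(0.091² + 2.2² × 120²) = 264.0; v² = 4.84.
t = (264.0 − 0.091)/4.84 = 54.5 days (vs. the pure-advection estimate x/v = 54.5 d).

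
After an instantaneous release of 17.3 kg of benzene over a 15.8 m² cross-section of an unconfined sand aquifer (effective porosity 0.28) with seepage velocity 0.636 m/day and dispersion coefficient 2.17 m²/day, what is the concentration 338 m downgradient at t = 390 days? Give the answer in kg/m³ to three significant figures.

0.00347 kg/m³

For an instantaneous plane source, C(x,t) = M/(n_e·A·√(4πDt)) · exp(−(x−vt)²/(4Dt)), with n_e·A the pore (flow) area.
Plume center vt = 0.636 × 390 = 248.04 m, so the well at 338 m is 89.96 m downgradient of the peak.
√(4πDt) = 103.1 m, giving peak height M/(n_e·A·√(4πDt)) = 17.3/(0.28 × 15.8 × 103.1) = 0.03793 kg/m³.
(x−vt)²/(4Dt) = (89.96)²/(4 × 2.17 × 390) = 2.391; exp(−2.391) = 0.09154.
C = 0.03793 × 0.09154 = 0.00347 kg/m³.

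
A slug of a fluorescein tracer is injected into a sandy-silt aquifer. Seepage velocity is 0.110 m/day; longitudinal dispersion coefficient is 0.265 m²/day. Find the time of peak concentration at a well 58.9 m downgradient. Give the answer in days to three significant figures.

514 days

For the 1D instantaneous-source solution, setting ∂C/∂t = 0 at fixed x gives v²t² + 2Dt − x² = 0, so t = (√(D² + v²x²) − D)/v².
√(D² + v²x²) = √(0.265² + 0.110² × 58.9²) = 6.484; v² = 0.0121.
t = (6.484 − 0.265)/0.0121 = 514 days (vs. the pure-advection estimate x/v = 535 d).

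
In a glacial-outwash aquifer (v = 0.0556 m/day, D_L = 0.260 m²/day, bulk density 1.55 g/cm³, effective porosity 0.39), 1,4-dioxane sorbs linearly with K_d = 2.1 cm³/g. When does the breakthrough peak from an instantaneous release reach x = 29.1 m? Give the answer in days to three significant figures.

Retardation factor R = 1 + ρ_b·K_d/n = 1 + 1.55 × 2.1/0.39 = 9.346.
Sorption retards both mechanisms: v_R = v/R = 0.005949 m/day, D_R = D/R = 0.02782 m²/day.
Peak time from v_R²t² + 2D_R t − x² = 0: t = (√(D_R² + v_R²x²) − D_R)/v_R².
√(D_R² + v_R²x²) = √(0.02782² + 0.005949² × 29.1²) = 0.1753; v_R² = 3.539e-05.
t = (0.1753 − 0.02782)/3.539e-05 = 4170 days.

4170 days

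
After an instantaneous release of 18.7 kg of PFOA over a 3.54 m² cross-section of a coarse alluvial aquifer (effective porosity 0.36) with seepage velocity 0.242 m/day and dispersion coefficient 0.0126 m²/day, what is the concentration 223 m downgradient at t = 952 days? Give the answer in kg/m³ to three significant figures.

0.384 kg/m³

For an instantaneous plane source, C(x,t) = M/(n_e·A·√(4πDt)) · exp(−(x−vt)²/(4Dt)), with n_e·A the pore (flow) area.
Plume center vt = 0.242 × 952 = 230.384 m, so the well at 223 m is 7.384 m upgradient of the peak.
√(4πDt) = 12.28 m, giving peak height M/(n_e·A·√(4πDt)) = 18.7/(0.36 × 3.54 × 12.28) = 1.195 kg/m³.
(x−vt)²/(4Dt) = (-7.384)²/(4 × 0.0126 × 952) = 1.136; exp(−1.136) = 0.3211.
C = 1.195 × 0.3211 = 0.384 kg/m³.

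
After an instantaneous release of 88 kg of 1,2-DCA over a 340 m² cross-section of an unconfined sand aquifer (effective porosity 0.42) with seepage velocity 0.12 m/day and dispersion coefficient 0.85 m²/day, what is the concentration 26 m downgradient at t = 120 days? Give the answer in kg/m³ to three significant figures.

For an instantaneous plane source, C(x,t) = M/(n_e·A·√(4πDt)) · exp(−(x−vt)²/(4Dt)), with n_e·A the pore (flow) area.
Plume center vt = 0.12 × 120 = 14.4 m, so the well at 26 m is 11.6 m downgradient of the peak.
√(4πDt) = 35.80 m, giving peak height M/(n_e·A·√(4πDt)) = 88/(0.42 × 340 × 35.80) = 0.01721 kg/m³.
(x−vt)²/(4Dt) = (11.6)²/(4 × 0.85 × 120) = 0.3298; exp(−0.3298) = 0.7191.
C = 0.01721 × 0.7191 = 0.0124 kg/m³.

0.0124 kg/m³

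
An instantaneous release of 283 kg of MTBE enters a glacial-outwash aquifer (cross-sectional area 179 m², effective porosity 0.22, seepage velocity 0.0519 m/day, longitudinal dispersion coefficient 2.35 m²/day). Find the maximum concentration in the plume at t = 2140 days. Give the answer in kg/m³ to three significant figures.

0.0286 kg/m³

The peak of an instantaneous 1D plume sits at x = vt; there the Gaussian factor is 1 and C_max = M/(n_e·A·√(4πDt)), where n_e·A is the pore area the mass is dissolved in.
√(4πDt) = √(4π × 2.35 × 2140) = 251.4 m, so C_max = 283/(0.22 × 179 × 251.4) = 0.0286 kg/m³.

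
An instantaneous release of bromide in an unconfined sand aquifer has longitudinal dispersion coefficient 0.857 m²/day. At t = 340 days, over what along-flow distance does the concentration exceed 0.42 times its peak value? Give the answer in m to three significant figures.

63.6 m

The plume is Gaussian with σ = √(2Dt) = √(2 × 0.857 × 340) = 24.14 m.
C/C_peak = exp(−Δx²/(2σ²)) = 0.42 ⇒ Δx = σ·√(−2 ln 0.42) = 24.14 × 1.317 = 31.79 m.
Width = 2Δx = 63.6 m.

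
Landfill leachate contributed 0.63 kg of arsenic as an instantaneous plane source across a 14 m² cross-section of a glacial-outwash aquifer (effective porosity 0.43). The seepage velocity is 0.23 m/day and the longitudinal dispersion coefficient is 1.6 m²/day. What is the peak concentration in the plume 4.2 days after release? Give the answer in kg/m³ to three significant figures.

0.0114 kg/m³

The peak of an instantaneous 1D plume sits at x = vt; there the Gaussian factor is 1 and C_max = M/(n_e·A·√(4πDt)), where n_e·A is the pore area the mass is dissolved in.
√(4πDt) = √(4π × 1.6 × 4.2) = 9.189 m, so C_max = 0.63/(0.43 × 14 × 9.189) = 0.0114 kg/m³.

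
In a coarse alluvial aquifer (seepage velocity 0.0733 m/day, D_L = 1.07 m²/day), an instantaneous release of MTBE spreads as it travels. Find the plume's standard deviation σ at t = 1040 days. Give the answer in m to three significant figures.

47.2 m

Dispersive spreading gives a Gaussian with σ² = 2Dt; advection only shifts the center.
σ = √(2 × 1.07 × 1040) = 47.2 m.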